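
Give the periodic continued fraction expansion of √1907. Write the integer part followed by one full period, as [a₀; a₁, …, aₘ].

a₀ = ⌊√1907⌋ = 43.
With m₀=0, d₀=1 and mₖ₊₁ = dₖaₖ − mₖ, dₖ₊₁ = (n − mₖ₊₁²)/dₖ, aₖ₊₁ = ⌊(a₀+mₖ₊₁)/dₖ₊₁⌋:
  k=1: m=43, d=58, a=1
  k=2: m=15, d=29, a=2
  k=3: m=43, d=2, a=43
  k=4: m=43, d=29, a=2
  k=5: m=15, d=58, a=1
  k=6: m=43, d=1, a=86
d=1 and a=2a₀=86 at k=6, so the next step gives (m, d) = (43, 58) again — its k=1 value — and the period has length 6.

[43; 1, 2, 43, 2, 1, 86]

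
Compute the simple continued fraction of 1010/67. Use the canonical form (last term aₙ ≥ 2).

1010 = 15*67 + 5
67 = 13*5 + 2
5 = 2*2 + 1
2 = 2*1 + 0  (stop)
So 1010/67 = [15; 13, 2, 2].

[15; 13, 2, 2]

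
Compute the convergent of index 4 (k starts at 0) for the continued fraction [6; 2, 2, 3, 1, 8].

Using pₖ = aₖpₖ₋₁ + pₖ₋₂, qₖ = aₖqₖ₋₁ + qₖ₋₂ (with p₋₁=1, p₋₂=0, q₋₁=0, q₋₂=1):
  k=0: a=6, p=6, q=1
  k=1: a=2, p=13, q=2
  k=2: a=2, p=32, q=5
  k=3: a=3, p=109, q=17
  k=4: a=1, p=141, q=22

141/22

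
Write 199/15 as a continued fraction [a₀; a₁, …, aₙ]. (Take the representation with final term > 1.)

[13; 3, 1, 3]

199 = 13×15 + 4
15 = 3×4 + 3
4 = 1×3 + 1
3 = 3×1 + 0  (stop)
So 199/15 = [13; 3, 1, 3].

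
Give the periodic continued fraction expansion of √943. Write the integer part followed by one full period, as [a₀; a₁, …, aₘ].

a₀ = ⌊√943⌋ = 30.
With m₀=0, d₀=1 and mₖ₊₁ = dₖaₖ − mₖ, dₖ₊₁ = (n − mₖ₊₁²)/dₖ, aₖ₊₁ = ⌊(a₀+mₖ₊₁)/dₖ₊₁⌋:
  k=1: m=30, d=43, a=1
  k=2: m=13, d=18, a=2
  k=3: m=23, d=23, a=2
  k=4: m=23, d=18, a=2
  k=5: m=13, d=43, a=1
  k=6: m=30, d=1, a=60
d=1 and a=2a₀=60 at k=6, so the next step gives (m, d) = (30, 43) again — its k=1 value — and the period has length 6.

[30; 1, 2, 2, 2, 1, 60]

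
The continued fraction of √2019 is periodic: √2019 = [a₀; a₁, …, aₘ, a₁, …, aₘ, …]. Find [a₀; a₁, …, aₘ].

a₀ = ⌊√2019⌋ = 44.
With m₀=0, d₀=1 and mₖ₊₁ = dₖaₖ − mₖ, dₖ₊₁ = (n − mₖ₊₁²)/dₖ, aₖ₊₁ = ⌊(a₀+mₖ₊₁)/dₖ₊₁⌋:
  k=1: m=44, d=83, a=1
  k=2: m=39, d=6, a=13
  k=3: m=39, d=83, a=1
  k=4: m=44, d=1, a=88
d=1 and a=2a₀=88 at k=4, so the next step gives (m, d) = (44, 83) again — its k=1 value — and the period has length 4.

[44; 1, 13, 1, 88]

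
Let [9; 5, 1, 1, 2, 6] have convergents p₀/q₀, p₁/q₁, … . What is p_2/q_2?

Using pₖ = aₖpₖ₋₁ + pₖ₋₂, qₖ = aₖqₖ₋₁ + qₖ₋₂ (with p₋₁=1, p₋₂=0, q₋₁=0, q₋₂=1):
  k=0: a=9, p=9, q=1
  k=1: a=5, p=46, q=5
  k=2: a=1, p=55, q=6

55/6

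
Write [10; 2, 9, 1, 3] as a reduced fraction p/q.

Fold from the inside: start with 3/1.
  1 + 1/3 = 4/3
  9 + 3/4 = 39/4
  2 + 4/39 = 82/39
  10 + 39/82 = 859/82

859/82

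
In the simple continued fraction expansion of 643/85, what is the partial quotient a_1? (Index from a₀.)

643 = 7·85 + 48   →  a_0 = 7
85 = 1·48 + 37   →  a_1 = 1

1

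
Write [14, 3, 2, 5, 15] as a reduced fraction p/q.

Fold from the inside: start with 15/1.
  5 + 1/15 = 76/15
  2 + 15/76 = 167/76
  3 + 76/167 = 577/167
  14 + 167/577 = 8245/577

8245/577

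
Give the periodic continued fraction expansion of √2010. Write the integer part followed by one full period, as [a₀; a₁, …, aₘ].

[44; 1, 4, 1, 88]

a₀ = ⌊√2010⌋ = 44.
With m₀=0, d₀=1 and mₖ₊₁ = dₖaₖ − mₖ, dₖ₊₁ = (n − mₖ₊₁²)/dₖ, aₖ₊₁ = ⌊(a₀+mₖ₊₁)/dₖ₊₁⌋:
  k=1: m=44, d=74, a=1
  k=2: m=30, d=15, a=4
  k=3: m=30, d=74, a=1
  k=4: m=44, d=1, a=88
d=1 and a=2a₀=88 at k=4, so the next step gives (m, d) = (44, 74) again — its k=1 value — and the period has length 4.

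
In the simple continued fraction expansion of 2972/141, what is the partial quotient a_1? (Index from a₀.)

12

2972 = 21·141 + 11   →  a_0 = 21
141 = 12·11 + 9   →  a_1 = 12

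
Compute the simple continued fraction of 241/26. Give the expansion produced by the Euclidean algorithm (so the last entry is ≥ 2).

241 = 9·26 + 7
26 = 3·7 + 5
7 = 1·5 + 2
5 = 2·2 + 1
2 = 2·1 + 0  (stop)
So 241/26 = [9; 3, 1, 2, 2].

[9; 3, 1, 2, 2]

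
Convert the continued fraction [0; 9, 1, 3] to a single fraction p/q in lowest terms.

4/39

Fold from the inside: start with 3/1.
  1 + 1/3 = 4/3
  9 + 3/4 = 39/4
  0 + 4/39 = 4/39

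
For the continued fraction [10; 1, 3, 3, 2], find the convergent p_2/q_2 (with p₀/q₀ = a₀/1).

Using pₖ = aₖpₖ₋₁ + pₖ₋₂, qₖ = aₖqₖ₋₁ + qₖ₋₂ (with p₋₁=1, p₋₂=0, q₋₁=0, q₋₂=1):
  k=0: a=10, p=10, q=1
  k=1: a=1, p=11, q=1
  k=2: a=3, p=43, q=4

43/4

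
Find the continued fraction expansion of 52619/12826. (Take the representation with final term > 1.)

52619 = 4×12826 + 1315
12826 = 9×1315 + 991
1315 = 1×991 + 324
991 = 3×324 + 19
324 = 17×19 + 1
19 = 19×1 + 0  (stop)
So 52619/12826 = [4; 9, 1, 3, 17, 19].

[4; 9, 1, 3, 17, 19]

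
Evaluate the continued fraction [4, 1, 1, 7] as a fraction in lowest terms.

Fold from the inside: start with 7/1.
  1 + 1/7 = 8/7
  1 + 7/8 = 15/8
  4 + 8/15 = 68/15

68/15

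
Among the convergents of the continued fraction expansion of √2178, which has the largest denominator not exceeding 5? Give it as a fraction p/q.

√2178 = [46; 1, 2, 46, 2, 1, 92, …] (period length 6).
Convergents:
  p_0/q_0 = 46/1
  p_1/q_1 = 47/1
  p_2/q_2 = 140/3
  p_3/q_3 = 6487/139
q_2 = 3 ≤ 5 < 139 = q_3, so the answer is 140/3.

140/3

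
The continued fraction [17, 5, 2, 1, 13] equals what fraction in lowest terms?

Fold from the inside: start with 13/1.
  1 + 1/13 = 14/13
  2 + 13/14 = 41/14
  5 + 14/41 = 219/41
  17 + 41/219 = 3764/219

3764/219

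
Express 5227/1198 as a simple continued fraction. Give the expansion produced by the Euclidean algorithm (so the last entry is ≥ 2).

5227 = 4×1198 + 435
1198 = 2×435 + 328
435 = 1×328 + 107
328 = 3×107 + 7
107 = 15×7 + 2
7 = 3×2 + 1
2 = 2×1 + 0  (stop)
So 5227/1198 = [4; 2, 1, 3, 15, 3, 2].

[4; 2, 1, 3, 15, 3, 2]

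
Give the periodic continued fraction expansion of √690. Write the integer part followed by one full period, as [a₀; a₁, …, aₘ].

[26; 3, 1, 2, 1, 3, 52]

a₀ = ⌊√690⌋ = 26.
With m₀=0, d₀=1 and mₖ₊₁ = dₖaₖ − mₖ, dₖ₊₁ = (n − mₖ₊₁²)/dₖ, aₖ₊₁ = ⌊(a₀+mₖ₊₁)/dₖ₊₁⌋:
  k=1: m=26, d=14, a=3
  k=2: m=16, d=31, a=1
  k=3: m=15, d=15, a=2
  k=4: m=15, d=31, a=1
  k=5: m=16, d=14, a=3
  k=6: m=26, d=1, a=52
d=1 and a=2a₀=52 at k=6, so the next step gives (m, d) = (26, 14) again — its k=1 value — and the period has length 6.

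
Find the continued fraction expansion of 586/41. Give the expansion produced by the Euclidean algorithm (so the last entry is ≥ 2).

586 = 14·41 + 12
41 = 3·12 + 5
12 = 2·5 + 2
5 = 2·2 + 1
2 = 2·1 + 0  (stop)
So 586/41 = [14; 3, 2, 2, 2].

[14; 3, 2, 2, 2]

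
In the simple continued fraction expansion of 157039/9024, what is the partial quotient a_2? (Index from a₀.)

2

157039 = 17·9024 + 3631   →  a_0 = 17
9024 = 2·3631 + 1762   →  a_1 = 2
3631 = 2·1762 + 107   →  a_2 = 2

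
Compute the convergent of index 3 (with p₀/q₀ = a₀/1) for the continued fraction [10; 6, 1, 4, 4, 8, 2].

Using pₖ = aₖpₖ₋₁ + pₖ₋₂, qₖ = aₖqₖ₋₁ + qₖ₋₂ (with p₋₁=1, p₋₂=0, q₋₁=0, q₋₂=1):
  k=0: a=10, p=10, q=1
  k=1: a=6, p=61, q=6
  k=2: a=1, p=71, q=7
  k=3: a=4, p=345, q=34

345/34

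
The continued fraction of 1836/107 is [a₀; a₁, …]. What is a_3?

2

1836 = 17·107 + 17   →  a_0 = 17
107 = 6·17 + 5   →  a_1 = 6
17 = 3·5 + 2   →  a_2 = 3
5 = 2·2 + 1   →  a_3 = 2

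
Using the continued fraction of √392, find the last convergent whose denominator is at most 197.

3841/194

√392 = [19; 1, 3, 1, 38, …] (period length 4).
Convergents:
  p_0/q_0 = 19/1
  p_1/q_1 = 20/1
  p_2/q_2 = 79/4
  p_3/q_3 = 99/5
  p_4/q_4 = 3841/194
  p_5/q_5 = 3940/199
q_4 = 194 ≤ 197 < 199 = q_5, so the answer is 3841/194.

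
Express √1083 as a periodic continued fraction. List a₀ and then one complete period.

a₀ = ⌊√1083⌋ = 32.
With m₀=0, d₀=1 and mₖ₊₁ = dₖaₖ − mₖ, dₖ₊₁ = (n − mₖ₊₁²)/dₖ, aₖ₊₁ = ⌊(a₀+mₖ₊₁)/dₖ₊₁⌋:
  k=1: m=32, d=59, a=1
  k=2: m=27, d=6, a=9
  k=3: m=27, d=59, a=1
  k=4: m=32, d=1, a=64
d=1 and a=2a₀=64 at k=4, so the next step gives (m, d) = (32, 59) again — its k=1 value — and the period has length 4.

[32; 1, 9, 1, 64]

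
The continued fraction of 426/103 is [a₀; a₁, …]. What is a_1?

7

426 = 4·103 + 14   →  a_0 = 4
103 = 7·14 + 5   →  a_1 = 7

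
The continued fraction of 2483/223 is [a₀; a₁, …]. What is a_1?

2483 = 11·223 + 30   →  a_0 = 11
223 = 7·30 + 13   →  a_1 = 7

7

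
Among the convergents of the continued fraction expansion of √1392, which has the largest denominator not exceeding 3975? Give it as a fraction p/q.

116443/3121

√1392 = [37; 3, 4, 3, 74, …] (period length 4).
Convergents:
  p_0/q_0 = 37/1
  p_1/q_1 = 112/3
  p_2/q_2 = 485/13
  p_3/q_3 = 1567/42
  p_4/q_4 = 116443/3121
  p_5/q_5 = 350896/9405
q_4 = 3121 ≤ 3975 < 9405 = q_5, so the answer is 116443/3121.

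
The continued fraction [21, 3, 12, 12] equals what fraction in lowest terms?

9532/447

Using pₖ = aₖpₖ₋₁ + pₖ₋₂ and qₖ = aₖqₖ₋₁ + qₖ₋₂:
  k=0: a=21, p=21, q=1
  k=1: a=3, p=64, q=3
  k=2: a=12, p=789, q=37
  k=3: a=12, p=9532, q=447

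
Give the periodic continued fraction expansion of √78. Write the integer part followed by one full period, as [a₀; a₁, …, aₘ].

[8; 1, 4, 1, 16]

a₀ = ⌊√78⌋ = 8.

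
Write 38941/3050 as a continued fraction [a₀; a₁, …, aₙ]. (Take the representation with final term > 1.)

[12; 1, 3, 3, 3, 5, 6, 2]

38941 = 12*3050 + 2341
3050 = 1*2341 + 709
2341 = 3*709 + 214
709 = 3*214 + 67
214 = 3*67 + 13
67 = 5*13 + 2
13 = 6*2 + 1
2 = 2*1 + 0  (stop)
So 38941/3050 = [12; 1, 3, 3, 3, 5, 6, 2].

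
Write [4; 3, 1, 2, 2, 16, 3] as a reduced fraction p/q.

Fold from the inside: start with 3/1.
  16 + 1/3 = 49/3
  2 + 3/49 = 101/49
  2 + 49/101 = 251/101
  1 + 101/251 = 352/251
  3 + 251/352 = 1307/352
  4 + 352/1307 = 5580/1307

5580/1307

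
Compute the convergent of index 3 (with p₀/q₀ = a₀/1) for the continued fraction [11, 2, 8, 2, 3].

413/36

Using pₖ = aₖpₖ₋₁ + pₖ₋₂, qₖ = aₖqₖ₋₁ + qₖ₋₂ (with p₋₁=1, p₋₂=0, q₋₁=0, q₋₂=1):
  k=0: a=11, p=11, q=1
  k=1: a=2, p=23, q=2
  k=2: a=8, p=195, q=17
  k=3: a=2, p=413, q=36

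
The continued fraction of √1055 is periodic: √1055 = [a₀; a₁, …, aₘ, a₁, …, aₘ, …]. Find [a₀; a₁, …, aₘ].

[32; 2, 12, 2, 64]

a₀ = ⌊√1055⌋ = 32.
With m₀=0, d₀=1 and mₖ₊₁ = dₖaₖ − mₖ, dₖ₊₁ = (n − mₖ₊₁²)/dₖ, aₖ₊₁ = ⌊(a₀+mₖ₊₁)/dₖ₊₁⌋:
  k=1: m=32, d=31, a=2
  k=2: m=30, d=5, a=12
  k=3: m=30, d=31, a=2
  k=4: m=32, d=1, a=64
d=1 and a=2a₀=64 at k=4, so the next step gives (m, d) = (32, 31) again — its k=1 value — and the period has length 4.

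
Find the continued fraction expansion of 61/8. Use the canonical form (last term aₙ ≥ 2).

[7; 1, 1, 1, 2]

61 = 7·8 + 5
8 = 1·5 + 3
5 = 1·3 + 2
3 = 1·2 + 1
2 = 2·1 + 0  (stop)
So 61/8 = [7; 1, 1, 1, 2].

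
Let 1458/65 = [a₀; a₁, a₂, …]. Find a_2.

1458 = 22·65 + 28   →  a_0 = 22
65 = 2·28 + 9   →  a_1 = 2
28 = 3·9 + 1   →  a_2 = 3

3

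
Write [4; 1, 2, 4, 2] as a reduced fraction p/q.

Fold from the inside: start with 2/1.
  4 + 1/2 = 9/2
  2 + 2/9 = 20/9
  1 + 9/20 = 29/20
  4 + 20/29 = 136/29

136/29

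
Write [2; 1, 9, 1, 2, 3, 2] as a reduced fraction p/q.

715/246

Fold from the inside: start with 2/1.
  3 + 1/2 = 7/2
  2 + 2/7 = 16/7
  1 + 7/16 = 23/16
  9 + 16/23 = 223/23
  1 + 23/223 = 246/223
  2 + 223/246 = 715/246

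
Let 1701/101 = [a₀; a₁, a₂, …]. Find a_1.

1701 = 16·101 + 85   →  a_0 = 16
101 = 1·85 + 16   →  a_1 = 1

1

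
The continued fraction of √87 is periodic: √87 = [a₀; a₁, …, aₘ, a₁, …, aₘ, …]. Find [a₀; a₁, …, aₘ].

a₀ = ⌊√87⌋ = 9.
With m₀=0, d₀=1 and mₖ₊₁ = dₖaₖ − mₖ, dₖ₊₁ = (n − mₖ₊₁²)/dₖ, aₖ₊₁ = ⌊(a₀+mₖ₊₁)/dₖ₊₁⌋:
  k=1: m=9, d=6, a=3
  k=2: m=9, d=1, a=18
d=1 and a=2a₀=18 at k=2, so the next step gives (m, d) = (9, 6) again — its k=1 value — and the period has length 2.

[9; 3, 18]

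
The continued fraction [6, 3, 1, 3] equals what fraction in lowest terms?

94/15

Fold from the inside: start with 3/1.
  1 + 1/3 = 4/3
  3 + 3/4 = 15/4
  6 + 4/15 = 94/15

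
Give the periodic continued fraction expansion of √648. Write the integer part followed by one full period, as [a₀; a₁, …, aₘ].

[25; 2, 5, 6, 5, 2, 50]

a₀ = ⌊√648⌋ = 25.
With m₀=0, d₀=1 and mₖ₊₁ = dₖaₖ − mₖ, dₖ₊₁ = (n − mₖ₊₁²)/dₖ, aₖ₊₁ = ⌊(a₀+mₖ₊₁)/dₖ₊₁⌋:
  k=1: m=25, d=23, a=2
  k=2: m=21, d=9, a=5
  k=3: m=24, d=8, a=6
  k=4: m=24, d=9, a=5
  k=5: m=21, d=23, a=2
  k=6: m=25, d=1, a=50
d=1 and a=2a₀=50 at k=6, so the next step gives (m, d) = (25, 23) again — its k=1 value — and the period has length 6.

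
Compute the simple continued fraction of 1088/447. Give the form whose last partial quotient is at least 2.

[2; 2, 3, 3, 2, 8]

1088 = 2·447 + 194
447 = 2·194 + 59
194 = 3·59 + 17
59 = 3·17 + 8
17 = 2·8 + 1
8 = 8·1 + 0  (stop)
So 1088/447 = [2; 2, 3, 3, 2, 8].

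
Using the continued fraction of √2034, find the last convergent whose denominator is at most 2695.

√2034 = [45; 10, 90, …] (period length 2).
Convergents:
  p_0/q_0 = 45/1
  p_1/q_1 = 451/10
  p_2/q_2 = 40635/901
  p_3/q_3 = 406801/9020
q_2 = 901 ≤ 2695 < 9020 = q_3, so the answer is 40635/901.

40635/901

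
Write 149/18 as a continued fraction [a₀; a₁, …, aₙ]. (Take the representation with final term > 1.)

149 = 8*18 + 5
18 = 3*5 + 3
5 = 1*3 + 2
3 = 1*2 + 1
2 = 2*1 + 0  (stop)
So 149/18 = [8; 3, 1, 1, 2].

[8; 3, 1, 1, 2]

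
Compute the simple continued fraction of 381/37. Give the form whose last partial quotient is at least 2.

381 = 10×37 + 11
37 = 3×11 + 4
11 = 2×4 + 3
4 = 1×3 + 1
3 = 3×1 + 0  (stop)
So 381/37 = [10; 3, 2, 1, 3].

[10; 3, 2, 1, 3]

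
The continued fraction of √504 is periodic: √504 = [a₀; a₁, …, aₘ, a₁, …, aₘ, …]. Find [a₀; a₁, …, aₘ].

[22; 2, 4, 2, 44]

a₀ = ⌊√504⌋ = 22.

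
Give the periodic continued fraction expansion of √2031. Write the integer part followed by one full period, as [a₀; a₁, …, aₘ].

a₀ = ⌊√2031⌋ = 45.

[45; 15, 90]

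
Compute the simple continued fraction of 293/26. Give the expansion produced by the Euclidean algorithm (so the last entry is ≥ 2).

293 = 11·26 + 7
26 = 3·7 + 5
7 = 1·5 + 2
5 = 2·2 + 1
2 = 2·1 + 0  (stop)
So 293/26 = [11; 3, 1, 2, 2].

[11; 3, 1, 2, 2]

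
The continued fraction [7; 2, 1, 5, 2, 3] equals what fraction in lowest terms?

Fold from the inside: start with 3/1.
  2 + 1/3 = 7/3
  5 + 3/7 = 38/7
  1 + 7/38 = 45/38
  2 + 38/45 = 128/45
  7 + 45/128 = 941/128

941/128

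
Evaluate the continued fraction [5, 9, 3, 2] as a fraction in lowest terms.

Using pₖ = aₖpₖ₋₁ + pₖ₋₂ and qₖ = aₖqₖ₋₁ + qₖ₋₂:
  k=0: a=5, p=5, q=1
  k=1: a=9, p=46, q=9
  k=2: a=3, p=143, q=28
  k=3: a=2, p=332, q=65

332/65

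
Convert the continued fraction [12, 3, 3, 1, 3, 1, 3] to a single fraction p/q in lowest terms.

2892/235

Using pₖ = aₖpₖ₋₁ + pₖ₋₂ and qₖ = aₖqₖ₋₁ + qₖ₋₂:
  k=0: a=12, p=12, q=1
  k=1: a=3, p=37, q=3
  k=2: a=3, p=123, q=10
  k=3: a=1, p=160, q=13
  k=4: a=3, p=603, q=49
  k=5: a=1, p=763, q=62
  k=6: a=3, p=2892, q=235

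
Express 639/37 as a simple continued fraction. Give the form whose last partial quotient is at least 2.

639 = 17*37 + 10
37 = 3*10 + 7
10 = 1*7 + 3
7 = 2*3 + 1
3 = 3*1 + 0  (stop)
So 639/37 = [17; 3, 1, 2, 3].

[17; 3, 1, 2, 3]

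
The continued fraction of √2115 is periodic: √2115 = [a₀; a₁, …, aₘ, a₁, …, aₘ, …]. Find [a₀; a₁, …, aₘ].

[45; 1, 90]

a₀ = ⌊√2115⌋ = 45.
With m₀=0, d₀=1 and mₖ₊₁ = dₖaₖ − mₖ, dₖ₊₁ = (n − mₖ₊₁²)/dₖ, aₖ₊₁ = ⌊(a₀+mₖ₊₁)/dₖ₊₁⌋:
  k=1: m=45, d=90, a=1
  k=2: m=45, d=1, a=90
d=1 and a=2a₀=90 at k=2, so the next step gives (m, d) = (45, 90) again — its k=1 value — and the period has length 2.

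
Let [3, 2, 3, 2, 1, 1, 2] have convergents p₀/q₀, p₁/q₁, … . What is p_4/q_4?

79/23

Using pₖ = aₖpₖ₋₁ + pₖ₋₂, qₖ = aₖqₖ₋₁ + qₖ₋₂ (with p₋₁=1, p₋₂=0, q₋₁=0, q₋₂=1):
  k=0: a=3, p=3, q=1
  k=1: a=2, p=7, q=2
  k=2: a=3, p=24, q=7
  k=3: a=2, p=55, q=16
  k=4: a=1, p=79, q=23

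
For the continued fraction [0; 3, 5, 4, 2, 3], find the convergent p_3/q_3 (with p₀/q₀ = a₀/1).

21/67

Using pₖ = aₖpₖ₋₁ + pₖ₋₂, qₖ = aₖqₖ₋₁ + qₖ₋₂ (with p₋₁=1, p₋₂=0, q₋₁=0, q₋₂=1):
  k=0: a=0, p=0, q=1
  k=1: a=3, p=1, q=3
  k=2: a=5, p=5, q=16
  k=3: a=4, p=21, q=67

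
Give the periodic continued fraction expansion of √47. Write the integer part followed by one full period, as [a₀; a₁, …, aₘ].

a₀ = ⌊√47⌋ = 6.

[6; 1, 5, 1, 12]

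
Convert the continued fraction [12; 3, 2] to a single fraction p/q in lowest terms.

86/7

Using pₖ = aₖpₖ₋₁ + pₖ₋₂ and qₖ = aₖqₖ₋₁ + qₖ₋₂:
  k=0: a=12, p=12, q=1
  k=1: a=3, p=37, q=3
  k=2: a=2, p=86, q=7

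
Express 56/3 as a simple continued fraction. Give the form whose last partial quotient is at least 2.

[18; 1, 2]

56 = 18×3 + 2
3 = 1×2 + 1
2 = 2×1 + 0  (stop)
So 56/3 = [18; 1, 2].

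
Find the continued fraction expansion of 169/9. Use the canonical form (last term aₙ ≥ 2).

169 = 18×9 + 7
9 = 1×7 + 2
7 = 3×2 + 1
2 = 2×1 + 0  (stop)
So 169/9 = [18; 1, 3, 2].

[18; 1, 3, 2]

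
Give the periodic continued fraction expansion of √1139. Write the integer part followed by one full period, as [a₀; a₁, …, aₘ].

a₀ = ⌊√1139⌋ = 33.
With m₀=0, d₀=1 and mₖ₊₁ = dₖaₖ − mₖ, dₖ₊₁ = (n − mₖ₊₁²)/dₖ, aₖ₊₁ = ⌊(a₀+mₖ₊₁)/dₖ₊₁⌋:
  k=1: m=33, d=50, a=1
  k=2: m=17, d=17, a=2
  k=3: m=17, d=50, a=1
  k=4: m=33, d=1, a=66
d=1 and a=2a₀=66 at k=4, so the next step gives (m, d) = (33, 50) again — its k=1 value — and the period has length 4.

[33; 1, 2, 1, 66]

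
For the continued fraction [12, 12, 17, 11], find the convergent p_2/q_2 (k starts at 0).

2477/205

Using pₖ = aₖpₖ₋₁ + pₖ₋₂, qₖ = aₖqₖ₋₁ + qₖ₋₂ (with p₋₁=1, p₋₂=0, q₋₁=0, q₋₂=1):
  k=0: a=12, p=12, q=1
  k=1: a=12, p=145, q=12
  k=2: a=17, p=2477, q=205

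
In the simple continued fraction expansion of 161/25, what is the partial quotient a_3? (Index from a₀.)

161 = 6·25 + 11   →  a_0 = 6
25 = 2·11 + 3   →  a_1 = 2
11 = 3·3 + 2   →  a_2 = 3
3 = 1·2 + 1   →  a_3 = 1

1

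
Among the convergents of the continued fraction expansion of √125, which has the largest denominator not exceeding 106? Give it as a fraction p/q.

682/61

√125 = [11; 5, 1, 1, 5, 22, …] (period length 5).
Convergents:
  p_0/q_0 = 11/1
  p_1/q_1 = 56/5
  p_2/q_2 = 67/6
  p_3/q_3 = 123/11
  p_4/q_4 = 682/61
  p_5/q_5 = 15127/1353
q_4 = 61 ≤ 106 < 1353 = q_5, so the answer is 682/61.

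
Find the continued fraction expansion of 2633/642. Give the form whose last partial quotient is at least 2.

2633 = 4×642 + 65
642 = 9×65 + 57
65 = 1×57 + 8
57 = 7×8 + 1
8 = 8×1 + 0  (stop)
So 2633/642 = [4; 9, 1, 7, 8].

[4; 9, 1, 7, 8]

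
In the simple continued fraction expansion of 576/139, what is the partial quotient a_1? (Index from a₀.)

6

576 = 4·139 + 20   →  a_0 = 4
139 = 6·20 + 19   →  a_1 = 6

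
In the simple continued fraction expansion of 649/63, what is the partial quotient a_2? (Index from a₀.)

649 = 10·63 + 19   →  a_0 = 10
63 = 3·19 + 6   →  a_1 = 3
19 = 3·6 + 1   →  a_2 = 3

3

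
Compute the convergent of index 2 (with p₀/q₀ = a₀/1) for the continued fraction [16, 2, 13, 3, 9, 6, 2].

Using pₖ = aₖpₖ₋₁ + pₖ₋₂, qₖ = aₖqₖ₋₁ + qₖ₋₂ (with p₋₁=1, p₋₂=0, q₋₁=0, q₋₂=1):
  k=0: a=16, p=16, q=1
  k=1: a=2, p=33, q=2
  k=2: a=13, p=445, q=27

445/27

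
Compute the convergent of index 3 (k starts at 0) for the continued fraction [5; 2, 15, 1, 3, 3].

Using pₖ = aₖpₖ₋₁ + pₖ₋₂, qₖ = aₖqₖ₋₁ + qₖ₋₂ (with p₋₁=1, p₋₂=0, q₋₁=0, q₋₂=1):
  k=0: a=5, p=5, q=1
  k=1: a=2, p=11, q=2
  k=2: a=15, p=170, q=31
  k=3: a=1, p=181, q=33

181/33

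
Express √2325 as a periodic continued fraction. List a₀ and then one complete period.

a₀ = ⌊√2325⌋ = 48.
With m₀=0, d₀=1 and mₖ₊₁ = dₖaₖ − mₖ, dₖ₊₁ = (n − mₖ₊₁²)/dₖ, aₖ₊₁ = ⌊(a₀+mₖ₊₁)/dₖ₊₁⌋:
  k=1: m=48, d=21, a=4
  k=2: m=36, d=49, a=1
  k=3: m=13, d=44, a=1
  k=4: m=31, d=31, a=2
  k=5: m=31, d=44, a=1
  k=6: m=13, d=49, a=1
  k=7: m=36, d=21, a=4
  k=8: m=48, d=1, a=96
d=1 and a=2a₀=96 at k=8, so the next step gives (m, d) = (48, 21) again — its k=1 value — and the period has length 8.

[48; 4, 1, 1, 2, 1, 1, 4, 96]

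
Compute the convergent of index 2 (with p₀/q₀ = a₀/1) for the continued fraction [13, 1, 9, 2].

Using pₖ = aₖpₖ₋₁ + pₖ₋₂, qₖ = aₖqₖ₋₁ + qₖ₋₂ (with p₋₁=1, p₋₂=0, q₋₁=0, q₋₂=1):
  k=0: a=13, p=13, q=1
  k=1: a=1, p=14, q=1
  k=2: a=9, p=139, q=10

139/10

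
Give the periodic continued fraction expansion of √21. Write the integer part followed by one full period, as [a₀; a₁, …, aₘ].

a₀ = ⌊√21⌋ = 4.
With m₀=0, d₀=1 and mₖ₊₁ = dₖaₖ − mₖ, dₖ₊₁ = (n − mₖ₊₁²)/dₖ, aₖ₊₁ = ⌊(a₀+mₖ₊₁)/dₖ₊₁⌋:
  k=1: m=4, d=5, a=1
  k=2: m=1, d=4, a=1
  k=3: m=3, d=3, a=2
  k=4: m=3, d=4, a=1
  k=5: m=1, d=5, a=1
  k=6: m=4, d=1, a=8
d=1 and a=2a₀=8 at k=6, so the next step gives (m, d) = (4, 5) again — its k=1 value — and the period has length 6.

[4; 1, 1, 2, 1, 1, 8]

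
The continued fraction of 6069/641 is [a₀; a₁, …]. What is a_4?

6069 = 9·641 + 300   →  a_0 = 9
641 = 2·300 + 41   →  a_1 = 2
300 = 7·41 + 13   →  a_2 = 7
41 = 3·13 + 2   →  a_3 = 3
13 = 6·2 + 1   →  a_4 = 6

6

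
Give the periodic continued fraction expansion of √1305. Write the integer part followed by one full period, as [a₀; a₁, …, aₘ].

[36; 8, 72]

a₀ = ⌊√1305⌋ = 36.
With m₀=0, d₀=1 and mₖ₊₁ = dₖaₖ − mₖ, dₖ₊₁ = (n − mₖ₊₁²)/dₖ, aₖ₊₁ = ⌊(a₀+mₖ₊₁)/dₖ₊₁⌋:
  k=1: m=36, d=9, a=8
  k=2: m=36, d=1, a=72
d=1 and a=2a₀=72 at k=2, so the next step gives (m, d) = (36, 9) again — its k=1 value — and the period has length 2.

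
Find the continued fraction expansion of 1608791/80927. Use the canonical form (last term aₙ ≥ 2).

1608791 = 19*80927 + 71178
80927 = 1*71178 + 9749
71178 = 7*9749 + 2935
9749 = 3*2935 + 944
2935 = 3*944 + 103
944 = 9*103 + 17
103 = 6*17 + 1
17 = 17*1 + 0  (stop)
So 1608791/80927 = [19; 1, 7, 3, 3, 9, 6, 17].

[19; 1, 7, 3, 3, 9, 6, 17]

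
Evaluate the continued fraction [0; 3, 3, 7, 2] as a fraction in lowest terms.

Fold from the inside: start with 2/1.
  7 + 1/2 = 15/2
  3 + 2/15 = 47/15
  3 + 15/47 = 156/47
  0 + 47/156 = 47/156

47/156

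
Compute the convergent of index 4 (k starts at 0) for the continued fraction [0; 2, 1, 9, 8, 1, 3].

81/235

Using pₖ = aₖpₖ₋₁ + pₖ₋₂, qₖ = aₖqₖ₋₁ + qₖ₋₂ (with p₋₁=1, p₋₂=0, q₋₁=0, q₋₂=1):
  k=0: a=0, p=0, q=1
  k=1: a=2, p=1, q=2
  k=2: a=1, p=1, q=3
  k=3: a=9, p=10, q=29
  k=4: a=8, p=81, q=235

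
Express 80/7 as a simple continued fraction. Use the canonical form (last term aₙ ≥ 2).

80 = 11*7 + 3
7 = 2*3 + 1
3 = 3*1 + 0  (stop)
So 80/7 = [11; 2, 3].

[11; 2, 3]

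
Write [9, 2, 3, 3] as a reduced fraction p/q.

217/23

Using pₖ = aₖpₖ₋₁ + pₖ₋₂ and qₖ = aₖqₖ₋₁ + qₖ₋₂:
  k=0: a=9, p=9, q=1
  k=1: a=2, p=19, q=2
  k=2: a=3, p=66, q=7
  k=3: a=3, p=217, q=23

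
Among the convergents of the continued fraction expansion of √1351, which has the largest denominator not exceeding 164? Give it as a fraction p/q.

√1351 = [36; 1, 3, 10, 3, 1, 72, …] (period length 6).
Convergents:
  p_0/q_0 = 36/1
  p_1/q_1 = 37/1
  p_2/q_2 = 147/4
  p_3/q_3 = 1507/41
  p_4/q_4 = 4668/127
  p_5/q_5 = 6175/168
q_4 = 127 ≤ 164 < 168 = q_5, so the answer is 4668/127.

4668/127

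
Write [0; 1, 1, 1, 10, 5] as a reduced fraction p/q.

107/163

Fold from the inside: start with 5/1.
  10 + 1/5 = 51/5
  1 + 5/51 = 56/51
  1 + 51/56 = 107/56
  1 + 56/107 = 163/107
  0 + 107/163 = 107/163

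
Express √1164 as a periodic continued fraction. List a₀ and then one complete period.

[34; 8, 1, 1, 16, 1, 1, 8, 68]

a₀ = ⌊√1164⌋ = 34.
With m₀=0, d₀=1 and mₖ₊₁ = dₖaₖ − mₖ, dₖ₊₁ = (n − mₖ₊₁²)/dₖ, aₖ₊₁ = ⌊(a₀+mₖ₊₁)/dₖ₊₁⌋:
  k=1: m=34, d=8, a=8
  k=2: m=30, d=33, a=1
  k=3: m=3, d=35, a=1
  k=4: m=32, d=4, a=16
  k=5: m=32, d=35, a=1
  k=6: m=3, d=33, a=1
  k=7: m=30, d=8, a=8
  k=8: m=34, d=1, a=68
d=1 and a=2a₀=68 at k=8, so the next step gives (m, d) = (34, 8) again — its k=1 value — and the period has length 8.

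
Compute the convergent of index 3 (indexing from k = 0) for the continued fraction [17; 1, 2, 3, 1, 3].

Using pₖ = aₖpₖ₋₁ + pₖ₋₂, qₖ = aₖqₖ₋₁ + qₖ₋₂ (with p₋₁=1, p₋₂=0, q₋₁=0, q₋₂=1):
  k=0: a=17, p=17, q=1
  k=1: a=1, p=18, q=1
  k=2: a=2, p=53, q=3
  k=3: a=3, p=177, q=10

177/10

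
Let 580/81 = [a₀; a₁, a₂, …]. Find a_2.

580 = 7·81 + 13   →  a_0 = 7
81 = 6·13 + 3   →  a_1 = 6
13 = 4·3 + 1   →  a_2 = 4

4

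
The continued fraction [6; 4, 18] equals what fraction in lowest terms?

456/73

Using pₖ = aₖpₖ₋₁ + pₖ₋₂ and qₖ = aₖqₖ₋₁ + qₖ₋₂:
  k=0: a=6, p=6, q=1
  k=1: a=4, p=25, q=4
  k=2: a=18, p=456, q=73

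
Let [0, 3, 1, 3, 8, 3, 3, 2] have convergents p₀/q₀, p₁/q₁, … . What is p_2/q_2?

Using pₖ = aₖpₖ₋₁ + pₖ₋₂, qₖ = aₖqₖ₋₁ + qₖ₋₂ (with p₋₁=1, p₋₂=0, q₋₁=0, q₋₂=1):
  k=0: a=0, p=0, q=1
  k=1: a=3, p=1, q=3
  k=2: a=1, p=1, q=4

1/4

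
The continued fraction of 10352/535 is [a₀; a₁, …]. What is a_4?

10352 = 19·535 + 187   →  a_0 = 19
535 = 2·187 + 161   →  a_1 = 2
187 = 1·161 + 26   →  a_2 = 1
161 = 6·26 + 5   →  a_3 = 6
26 = 5·5 + 1   →  a_4 = 5

5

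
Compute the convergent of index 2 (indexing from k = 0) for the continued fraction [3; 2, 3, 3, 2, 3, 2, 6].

Using pₖ = aₖpₖ₋₁ + pₖ₋₂, qₖ = aₖqₖ₋₁ + qₖ₋₂ (with p₋₁=1, p₋₂=0, q₋₁=0, q₋₂=1):
  k=0: a=3, p=3, q=1
  k=1: a=2, p=7, q=2
  k=2: a=3, p=24, q=7

24/7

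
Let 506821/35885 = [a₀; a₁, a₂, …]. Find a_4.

6

506821 = 14·35885 + 4431   →  a_0 = 14
35885 = 8·4431 + 437   →  a_1 = 8
4431 = 10·437 + 61   →  a_2 = 10
437 = 7·61 + 10   →  a_3 = 7
61 = 6·10 + 1   →  a_4 = 6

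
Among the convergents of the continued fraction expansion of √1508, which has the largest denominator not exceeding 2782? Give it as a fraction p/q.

√1508 = [38; 1, 4, 1, 76, …] (period length 4).
Convergents:
  p_0/q_0 = 38/1
  p_1/q_1 = 39/1
  p_2/q_2 = 194/5
  p_3/q_3 = 233/6
  p_4/q_4 = 17902/461
  p_5/q_5 = 18135/467
  p_6/q_6 = 90442/2329
  p_7/q_7 = 108577/2796
q_6 = 2329 ≤ 2782 < 2796 = q_7, so the answer is 90442/2329.

90442/2329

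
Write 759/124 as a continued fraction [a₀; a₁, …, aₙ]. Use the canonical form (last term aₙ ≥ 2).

759 = 6*124 + 15
124 = 8*15 + 4
15 = 3*4 + 3
4 = 1*3 + 1
3 = 3*1 + 0  (stop)
So 759/124 = [6; 8, 3, 1, 3].

[6; 8, 3, 1, 3]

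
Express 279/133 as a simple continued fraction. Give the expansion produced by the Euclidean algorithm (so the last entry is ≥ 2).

279 = 2×133 + 13
133 = 10×13 + 3
13 = 4×3 + 1
3 = 3×1 + 0  (stop)
So 279/133 = [2; 10, 4, 3].

[2; 10, 4, 3]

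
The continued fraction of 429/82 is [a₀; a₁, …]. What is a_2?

3

429 = 5·82 + 19   →  a_0 = 5
82 = 4·19 + 6   →  a_1 = 4
19 = 3·6 + 1   →  a_2 = 3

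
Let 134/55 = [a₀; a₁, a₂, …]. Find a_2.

3

134 = 2·55 + 24   →  a_0 = 2
55 = 2·24 + 7   →  a_1 = 2
24 = 3·7 + 3   →  a_2 = 3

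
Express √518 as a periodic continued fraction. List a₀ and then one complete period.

[22; 1, 3, 6, 3, 1, 44]

a₀ = ⌊√518⌋ = 22.
With m₀=0, d₀=1 and mₖ₊₁ = dₖaₖ − mₖ, dₖ₊₁ = (n − mₖ₊₁²)/dₖ, aₖ₊₁ = ⌊(a₀+mₖ₊₁)/dₖ₊₁⌋:
  k=1: m=22, d=34, a=1
  k=2: m=12, d=11, a=3
  k=3: m=21, d=7, a=6
  k=4: m=21, d=11, a=3
  k=5: m=12, d=34, a=1
  k=6: m=22, d=1, a=44
d=1 and a=2a₀=44 at k=6, so the next step gives (m, d) = (22, 34) again — its k=1 value — and the period has length 6.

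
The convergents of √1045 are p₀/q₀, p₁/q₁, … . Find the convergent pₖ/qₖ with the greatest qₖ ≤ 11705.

√1045 = [32; 3, 15, 1, 4, 1, 15, 3, 64, …] (period length 8).
Convergents:
  p_0/q_0 = 32/1
  p_1/q_1 = 97/3
  p_2/q_2 = 1487/46
  p_3/q_3 = 1584/49
  p_4/q_4 = 7823/242
  p_5/q_5 = 9407/291
  p_6/q_6 = 148928/4607
  p_7/q_7 = 456191/14112
q_6 = 4607 ≤ 11705 < 14112 = q_7, so the answer is 148928/4607.

148928/4607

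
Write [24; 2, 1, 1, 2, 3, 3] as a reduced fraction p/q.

3536/145

Fold from the inside: start with 3/1.
  3 + 1/3 = 10/3
  2 + 3/10 = 23/10
  1 + 10/23 = 33/23
  1 + 23/33 = 56/33
  2 + 33/56 = 145/56
  24 + 56/145 = 3536/145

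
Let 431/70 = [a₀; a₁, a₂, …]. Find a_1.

6

431 = 6·70 + 11   →  a_0 = 6
70 = 6·11 + 4   →  a_1 = 6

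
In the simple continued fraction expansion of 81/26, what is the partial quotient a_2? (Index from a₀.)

1

81 = 3·26 + 3   →  a_0 = 3
26 = 8·3 + 2   →  a_1 = 8
3 = 1·2 + 1   →  a_2 = 1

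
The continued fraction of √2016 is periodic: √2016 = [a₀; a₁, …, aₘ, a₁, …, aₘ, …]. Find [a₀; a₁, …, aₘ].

a₀ = ⌊√2016⌋ = 44.

[44; 1, 8, 1, 88]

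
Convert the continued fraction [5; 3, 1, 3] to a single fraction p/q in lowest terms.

79/15

Using pₖ = aₖpₖ₋₁ + pₖ₋₂ and qₖ = aₖqₖ₋₁ + qₖ₋₂:
  k=0: a=5, p=5, q=1
  k=1: a=3, p=16, q=3
  k=2: a=1, p=21, q=4
  k=3: a=3, p=79, q=15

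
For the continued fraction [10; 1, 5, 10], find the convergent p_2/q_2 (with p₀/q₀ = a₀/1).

Using pₖ = aₖpₖ₋₁ + pₖ₋₂, qₖ = aₖqₖ₋₁ + qₖ₋₂ (with p₋₁=1, p₋₂=0, q₋₁=0, q₋₂=1):
  k=0: a=10, p=10, q=1
  k=1: a=1, p=11, q=1
  k=2: a=5, p=65, q=6

65/6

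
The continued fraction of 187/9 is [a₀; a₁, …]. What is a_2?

3

187 = 20·9 + 7   →  a_0 = 20
9 = 1·7 + 2   →  a_1 = 1
7 = 3·2 + 1   →  a_2 = 3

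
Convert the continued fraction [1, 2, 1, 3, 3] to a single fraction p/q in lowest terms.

Fold from the inside: start with 3/1.
  3 + 1/3 = 10/3
  1 + 3/10 = 13/10
  2 + 10/13 = 36/13
  1 + 13/36 = 49/36

49/36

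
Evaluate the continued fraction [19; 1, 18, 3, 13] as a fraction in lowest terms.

Fold from the inside: start with 13/1.
  3 + 1/13 = 40/13
  18 + 13/40 = 733/40
  1 + 40/733 = 773/733
  19 + 733/773 = 15420/773

15420/773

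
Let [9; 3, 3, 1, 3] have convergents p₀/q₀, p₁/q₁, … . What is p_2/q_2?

Using pₖ = aₖpₖ₋₁ + pₖ₋₂, qₖ = aₖqₖ₋₁ + qₖ₋₂ (with p₋₁=1, p₋₂=0, q₋₁=0, q₋₂=1):
  k=0: a=9, p=9, q=1
  k=1: a=3, p=28, q=3
  k=2: a=3, p=93, q=10

93/10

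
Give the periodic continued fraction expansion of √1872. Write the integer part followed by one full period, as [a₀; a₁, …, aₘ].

a₀ = ⌊√1872⌋ = 43.
With m₀=0, d₀=1 and mₖ₊₁ = dₖaₖ − mₖ, dₖ₊₁ = (n − mₖ₊₁²)/dₖ, aₖ₊₁ = ⌊(a₀+mₖ₊₁)/dₖ₊₁⌋:
  k=1: m=43, d=23, a=3
  k=2: m=26, d=52, a=1
  k=3: m=26, d=23, a=3
  k=4: m=43, d=1, a=86
d=1 and a=2a₀=86 at k=4, so the next step gives (m, d) = (43, 23) again — its k=1 value — and the period has length 4.

[43; 3, 1, 3, 86]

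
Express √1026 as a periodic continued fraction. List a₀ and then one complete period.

[32; 32, 64]

a₀ = ⌊√1026⌋ = 32.
With m₀=0, d₀=1 and mₖ₊₁ = dₖaₖ − mₖ, dₖ₊₁ = (n − mₖ₊₁²)/dₖ, aₖ₊₁ = ⌊(a₀+mₖ₊₁)/dₖ₊₁⌋:
  k=1: m=32, d=2, a=32
  k=2: m=32, d=1, a=64
d=1 and a=2a₀=64 at k=2, so the next step gives (m, d) = (32, 2) again — its k=1 value — and the period has length 2.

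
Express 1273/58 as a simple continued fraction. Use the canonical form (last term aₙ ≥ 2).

[21; 1, 18, 3]

1273 = 21·58 + 55
58 = 1·55 + 3
55 = 18·3 + 1
3 = 3·1 + 0  (stop)
So 1273/58 = [21; 1, 18, 3].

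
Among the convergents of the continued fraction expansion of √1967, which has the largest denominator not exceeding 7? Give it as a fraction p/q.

√1967 = [44; 2, 1, 5, 1, 2, 88, …] (period length 6).
Convergents:
  p_0/q_0 = 44/1
  p_1/q_1 = 89/2
  p_2/q_2 = 133/3
  p_3/q_3 = 754/17
q_2 = 3 ≤ 7 < 17 = q_3, so the answer is 133/3.

133/3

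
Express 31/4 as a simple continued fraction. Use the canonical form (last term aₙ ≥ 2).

31 = 7·4 + 3
4 = 1·3 + 1
3 = 3·1 + 0  (stop)
So 31/4 = [7; 1, 3].

[7; 1, 3]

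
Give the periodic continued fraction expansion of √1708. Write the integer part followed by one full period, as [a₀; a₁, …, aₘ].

a₀ = ⌊√1708⌋ = 41.
With m₀=0, d₀=1 and mₖ₊₁ = dₖaₖ − mₖ, dₖ₊₁ = (n − mₖ₊₁²)/dₖ, aₖ₊₁ = ⌊(a₀+mₖ₊₁)/dₖ₊₁⌋:
  k=1: m=41, d=27, a=3
  k=2: m=40, d=4, a=20
  k=3: m=40, d=27, a=3
  k=4: m=41, d=1, a=82
d=1 and a=2a₀=82 at k=4, so the next step gives (m, d) = (41, 27) again — its k=1 value — and the period has length 4.

[41; 3, 20, 3, 82]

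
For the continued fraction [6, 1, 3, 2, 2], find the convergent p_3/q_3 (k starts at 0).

Using pₖ = aₖpₖ₋₁ + pₖ₋₂, qₖ = aₖqₖ₋₁ + qₖ₋₂ (with p₋₁=1, p₋₂=0, q₋₁=0, q₋₂=1):
  k=0: a=6, p=6, q=1
  k=1: a=1, p=7, q=1
  k=2: a=3, p=27, q=4
  k=3: a=2, p=61, q=9

61/9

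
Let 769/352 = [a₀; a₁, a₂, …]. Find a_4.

769 = 2·352 + 65   →  a_0 = 2
352 = 5·65 + 27   →  a_1 = 5
65 = 2·27 + 11   →  a_2 = 2
27 = 2·11 + 5   →  a_3 = 2
11 = 2·5 + 1   →  a_4 = 2

2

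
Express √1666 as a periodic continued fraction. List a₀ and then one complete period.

a₀ = ⌊√1666⌋ = 40.
With m₀=0, d₀=1 and mₖ₊₁ = dₖaₖ − mₖ, dₖ₊₁ = (n − mₖ₊₁²)/dₖ, aₖ₊₁ = ⌊(a₀+mₖ₊₁)/dₖ₊₁⌋:
  k=1: m=40, d=66, a=1
  k=2: m=26, d=15, a=4
  k=3: m=34, d=34, a=2
  k=4: m=34, d=15, a=4
  k=5: m=26, d=66, a=1
  k=6: m=40, d=1, a=80
d=1 and a=2a₀=80 at k=6, so the next step gives (m, d) = (40, 66) again — its k=1 value — and the period has length 6.

[40; 1, 4, 2, 4, 1, 80]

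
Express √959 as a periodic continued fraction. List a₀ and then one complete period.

a₀ = ⌊√959⌋ = 30.
With m₀=0, d₀=1 and mₖ₊₁ = dₖaₖ − mₖ, dₖ₊₁ = (n − mₖ₊₁²)/dₖ, aₖ₊₁ = ⌊(a₀+mₖ₊₁)/dₖ₊₁⌋:
  k=1: m=30, d=59, a=1
  k=2: m=29, d=2, a=29
  k=3: m=29, d=59, a=1
  k=4: m=30, d=1, a=60
d=1 and a=2a₀=60 at k=4, so the next step gives (m, d) = (30, 59) again — its k=1 value — and the period has length 4.

[30; 1, 29, 1, 60]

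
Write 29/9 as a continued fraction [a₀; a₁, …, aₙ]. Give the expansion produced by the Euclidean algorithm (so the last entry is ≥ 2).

[3; 4, 2]

29 = 3·9 + 2
9 = 4·2 + 1
2 = 2·1 + 0  (stop)
So 29/9 = [3; 4, 2].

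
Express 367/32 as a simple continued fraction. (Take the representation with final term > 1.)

367 = 11·32 + 15
32 = 2·15 + 2
15 = 7·2 + 1
2 = 2·1 + 0  (stop)
So 367/32 = [11; 2, 7, 2].

[11; 2, 7, 2]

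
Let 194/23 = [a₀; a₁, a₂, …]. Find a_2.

3

194 = 8·23 + 10   →  a_0 = 8
23 = 2·10 + 3   →  a_1 = 2
10 = 3·3 + 1   →  a_2 = 3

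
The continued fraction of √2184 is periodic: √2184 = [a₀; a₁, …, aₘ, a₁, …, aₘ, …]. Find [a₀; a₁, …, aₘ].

a₀ = ⌊√2184⌋ = 46.
With m₀=0, d₀=1 and mₖ₊₁ = dₖaₖ − mₖ, dₖ₊₁ = (n − mₖ₊₁²)/dₖ, aₖ₊₁ = ⌊(a₀+mₖ₊₁)/dₖ₊₁⌋:
  k=1: m=46, d=68, a=1
  k=2: m=22, d=25, a=2
  k=3: m=28, d=56, a=1
  k=4: m=28, d=25, a=2
  k=5: m=22, d=68, a=1
  k=6: m=46, d=1, a=92
d=1 and a=2a₀=92 at k=6, so the next step gives (m, d) = (46, 68) again — its k=1 value — and the period has length 6.

[46; 1, 2, 1, 2, 1, 92]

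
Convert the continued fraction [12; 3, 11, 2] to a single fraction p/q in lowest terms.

875/71

Using pₖ = aₖpₖ₋₁ + pₖ₋₂ and qₖ = aₖqₖ₋₁ + qₖ₋₂:
  k=0: a=12, p=12, q=1
  k=1: a=3, p=37, q=3
  k=2: a=11, p=419, q=34
  k=3: a=2, p=875, q=71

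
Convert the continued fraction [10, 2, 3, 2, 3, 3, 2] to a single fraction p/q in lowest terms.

Fold from the inside: start with 2/1.
  3 + 1/2 = 7/2
  3 + 2/7 = 23/7
  2 + 7/23 = 53/23
  3 + 23/53 = 182/53
  2 + 53/182 = 417/182
  10 + 182/417 = 4352/417

4352/417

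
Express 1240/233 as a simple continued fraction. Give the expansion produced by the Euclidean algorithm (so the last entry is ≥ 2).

1240 = 5*233 + 75
233 = 3*75 + 8
75 = 9*8 + 3
8 = 2*3 + 2
3 = 1*2 + 1
2 = 2*1 + 0  (stop)
So 1240/233 = [5; 3, 9, 2, 1, 2].

[5; 3, 9, 2, 1, 2]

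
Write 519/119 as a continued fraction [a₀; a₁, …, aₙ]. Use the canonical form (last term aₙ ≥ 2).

519 = 4·119 + 43
119 = 2·43 + 33
43 = 1·33 + 10
33 = 3·10 + 3
10 = 3·3 + 1
3 = 3·1 + 0  (stop)
So 519/119 = [4; 2, 1, 3, 3, 3].

[4; 2, 1, 3, 3, 3]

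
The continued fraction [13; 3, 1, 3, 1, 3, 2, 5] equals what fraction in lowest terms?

Using pₖ = aₖpₖ₋₁ + pₖ₋₂ and qₖ = aₖqₖ₋₁ + qₖ₋₂:
  k=0: a=13, p=13, q=1
  k=1: a=3, p=40, q=3
  k=2: a=1, p=53, q=4
  k=3: a=3, p=199, q=15
  k=4: a=1, p=252, q=19
  k=5: a=3, p=955, q=72
  k=6: a=2, p=2162, q=163
  k=7: a=5, p=11765, q=887

11765/887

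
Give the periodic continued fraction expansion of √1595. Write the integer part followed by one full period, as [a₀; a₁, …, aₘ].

a₀ = ⌊√1595⌋ = 39.

[39; 1, 14, 1, 78]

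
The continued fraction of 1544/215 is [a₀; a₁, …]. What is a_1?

5

1544 = 7·215 + 39   →  a_0 = 7
215 = 5·39 + 20   →  a_1 = 5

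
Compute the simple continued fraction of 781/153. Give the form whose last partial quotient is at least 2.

781 = 5×153 + 16
153 = 9×16 + 9
16 = 1×9 + 7
9 = 1×7 + 2
7 = 3×2 + 1
2 = 2×1 + 0  (stop)
So 781/153 = [5; 9, 1, 1, 3, 2].

[5; 9, 1, 1, 3, 2]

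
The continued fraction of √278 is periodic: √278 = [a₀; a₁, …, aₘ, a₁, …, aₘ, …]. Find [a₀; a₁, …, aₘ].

a₀ = ⌊√278⌋ = 16.
With m₀=0, d₀=1 and mₖ₊₁ = dₖaₖ − mₖ, dₖ₊₁ = (n − mₖ₊₁²)/dₖ, aₖ₊₁ = ⌊(a₀+mₖ₊₁)/dₖ₊₁⌋:
  k=1: m=16, d=22, a=1
  k=2: m=6, d=11, a=2
  k=3: m=16, d=2, a=16
  k=4: m=16, d=11, a=2
  k=5: m=6, d=22, a=1
  k=6: m=16, d=1, a=32
d=1 and a=2a₀=32 at k=6, so the next step gives (m, d) = (16, 22) again — its k=1 value — and the period has length 6.

[16; 1, 2, 16, 2, 1, 32]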